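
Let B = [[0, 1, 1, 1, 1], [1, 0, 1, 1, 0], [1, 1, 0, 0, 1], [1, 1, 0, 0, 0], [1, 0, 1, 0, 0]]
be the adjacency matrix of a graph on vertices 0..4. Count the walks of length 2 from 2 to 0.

2

The number of length-2 walks from vertex 2 to vertex 0 is entry (2,0) of B², where B is the adjacency matrix.
B² = [[4, 2, 2, 1, 1], [2, 3, 1, 1, 2], [2, 1, 3, 2, 1], [1, 1, 2, 2, 1], [1, 2, 1, 1, 2]]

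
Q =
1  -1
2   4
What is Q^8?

tr Q = 5 and det Q = 6, so the characteristic polynomial is λ² − (5)λ + (6) with roots 2 and 3.
Eigenvectors give P = [[1, 1], [-1, -2]] with P⁻¹ = [[2, 1], [-1, -1]], and Q = P·diag(2, 3)·P⁻¹.
Then Q^8 = P·diag(256, 6561)·P⁻¹ = [[256, 6561], [-256, -13122]] · [[2, 1], [-1, -1]] = [[-6049, -6305], [12610, 12866]].

[[-6049, -6305], [12610, 12866]]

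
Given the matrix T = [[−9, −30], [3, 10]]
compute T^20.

[[−9, −30], [3, 10]]

T² = T (a projection; rank 1, trace 1), so T^20 = T.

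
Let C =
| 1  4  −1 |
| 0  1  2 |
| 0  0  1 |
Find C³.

C = I + N where N = [[0, 4, −1], [0, 0, 2], [0, 0, 0]] is strictly upper-triangular, so N³ = 0.
(I + N)³ = I + 3·N + 3·N² = [[1, 12, 21], [0, 1, 6], [0, 0, 1]].

[[1, 12, 21], [0, 1, 6], [0, 0, 1]]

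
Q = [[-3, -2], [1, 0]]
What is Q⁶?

[[127, 126], [-63, -62]]

tr Q = -3 and det Q = 2, so the characteristic polynomial is λ² − (-3)λ + (2) with roots -1 and -2.
Eigenvectors give P = [[-1, 2], [1, -1]] with P⁻¹ = [[1, 2], [1, 1]], and Q = P·diag(-1, -2)·P⁻¹.
Then Q⁶ = P·diag(1, 64)·P⁻¹ = [[-1, 128], [1, -64]] · [[1, 2], [1, 1]] = [[127, 126], [-63, -62]].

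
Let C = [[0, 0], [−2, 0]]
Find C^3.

C is strictly triangular, hence nilpotent: C^2 = 0, so C^3 = 0.

[[0, 0], [0, 0]]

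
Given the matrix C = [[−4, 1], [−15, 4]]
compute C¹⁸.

[[1, 0], [0, 1]]

C² = I (check: tr C = 0 and det C = −1), so C¹⁸ = I since 18 is even.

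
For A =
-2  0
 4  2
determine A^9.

[[-512, 0], [1024, 512]]

tr A = 0 and det A = -4, so the characteristic polynomial is λ² − (0)λ + (-4) with roots 2 and -2.
Eigenvectors give P = [[0, -1], [1, 1]] with P⁻¹ = [[1, 1], [-1, 0]], and A = P·diag(2, -2)·P⁻¹.
Then A^9 = P·diag(512, -512)·P⁻¹ = [[0, 512], [512, -512]] · [[1, 1], [-1, 0]] = [[-512, 0], [1024, 512]].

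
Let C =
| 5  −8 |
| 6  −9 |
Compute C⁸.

[[−19679, 26240], [−19680, 26241]]

tr C = −4 and det C = 3, so the characteristic polynomial is λ² − (−4)λ + (3) with roots −1 and −3.
Eigenvectors give P = [[4, 1], [3, 1]] with P⁻¹ = [[1, −1], [−3, 4]], and C = P·diag(−1, −3)·P⁻¹.
Then C⁸ = P·diag(1, 6561)·P⁻¹ = [[4, 6561], [3, 6561]] · [[1, −1], [−3, 4]] = [[−19679, 26240], [−19680, 26241]].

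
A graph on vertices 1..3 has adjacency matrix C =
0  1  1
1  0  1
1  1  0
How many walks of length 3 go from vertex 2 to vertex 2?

The number of length-3 walks from vertex 2 to vertex 2 is entry (2,2) of C^3, where C is the adjacency matrix.
C^2 = [[2, 1, 1], [1, 2, 1], [1, 1, 2]]
C^3 = [[2, 3, 3], [3, 2, 3], [3, 3, 2]]

2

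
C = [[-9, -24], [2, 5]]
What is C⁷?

tr C = -4 and det C = 3, so the characteristic polynomial is λ² − (-4)λ + (3) with roots -3 and -1.
Eigenvectors give P = [[-4, -3], [1, 1]] with P⁻¹ = [[-1, -3], [1, 4]], and C = P·diag(-3, -1)·P⁻¹.
Then C⁷ = P·diag(-2187, -1)·P⁻¹ = [[8748, 3], [-2187, -1]] · [[-1, -3], [1, 4]] = [[-8745, -26232], [2186, 6557]].

[[-8745, -26232], [2186, 6557]]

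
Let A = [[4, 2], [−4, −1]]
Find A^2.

[[8, 6], [−12, −7]]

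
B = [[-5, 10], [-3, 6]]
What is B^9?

B² = B (a projection; rank 1, trace 1), so B^9 = B.

[[-5, 10], [-3, 6]]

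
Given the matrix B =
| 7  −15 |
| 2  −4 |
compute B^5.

[[187, −465], [62, −154]]

tr B = 3 and det B = 2, so the characteristic polynomial is λ² − (3)λ + (2) with roots 2 and 1.
Eigenvectors give P = [[−3, −5], [−1, −2]] with P⁻¹ = [[−2, 5], [1, −3]], and B = P·diag(2, 1)·P⁻¹.
Then B^5 = P·diag(32, 1)·P⁻¹ = [[−96, −5], [−32, −2]] · [[−2, 5], [1, −3]] = [[187, −465], [62, −154]].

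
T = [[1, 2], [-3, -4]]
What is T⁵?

[[61, 62], [-93, -94]]

tr T = -3 and det T = 2, so the characteristic polynomial is λ² − (-3)λ + (2) with roots -1 and -2.
Eigenvectors give P = [[1, 2], [-1, -3]] with P⁻¹ = [[3, 2], [-1, -1]], and T = P·diag(-1, -2)·P⁻¹.
Then T⁵ = P·diag(-1, -32)·P⁻¹ = [[-1, -64], [1, 96]] · [[3, 2], [-1, -1]] = [[61, 62], [-93, -94]].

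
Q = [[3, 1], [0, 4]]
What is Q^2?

[[9, 7], [0, 16]]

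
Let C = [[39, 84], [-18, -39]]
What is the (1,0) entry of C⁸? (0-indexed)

tr C = 0 and det C = -9, so the characteristic polynomial is λ² − (0)λ + (-9) with roots 3 and -3.
Eigenvectors give P = [[7, -2], [-3, 1]] with P⁻¹ = [[1, 2], [3, 7]], and C = P·diag(3, -3)·P⁻¹.
Then C⁸ = P·diag(6561, 6561)·P⁻¹ = [[45927, -13122], [-19683, 6561]] · [[1, 2], [3, 7]] = [[6561, 0], [0, 6561]].

0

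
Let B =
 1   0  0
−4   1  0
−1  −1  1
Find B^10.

[[1, 0, 0], [−40, 1, 0], [170, −10, 1]]

B = I + N where N = [[0, 0, 0], [−4, 0, 0], [−1, −1, 0]] is strictly lower-triangular, so N^3 = 0.
(I + N)^10 = I + 10·N + 45·N^2 = [[1, 0, 0], [−40, 1, 0], [170, −10, 1]].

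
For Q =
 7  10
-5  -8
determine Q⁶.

tr Q = -1 and det Q = -6, so the characteristic polynomial is λ² − (-1)λ + (-6) with roots 2 and -3.
Eigenvectors give P = [[2, -1], [-1, 1]] with P⁻¹ = [[1, 1], [1, 2]], and Q = P·diag(2, -3)·P⁻¹.
Then Q⁶ = P·diag(64, 729)·P⁻¹ = [[128, -729], [-64, 729]] · [[1, 1], [1, 2]] = [[-601, -1330], [665, 1394]].

[[-601, -1330], [665, 1394]]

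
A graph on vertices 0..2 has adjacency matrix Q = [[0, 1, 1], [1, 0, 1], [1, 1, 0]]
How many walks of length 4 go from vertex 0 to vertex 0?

The number of length-4 walks from vertex 0 to vertex 0 is entry (0,0) of Q⁴, where Q is the adjacency matrix.
Q² = [[2, 1, 1], [1, 2, 1], [1, 1, 2]]
Q³ = [[2, 3, 3], [3, 2, 3], [3, 3, 2]]
Q⁴ = [[6, 5, 5], [5, 6, 5], [5, 5, 6]]

6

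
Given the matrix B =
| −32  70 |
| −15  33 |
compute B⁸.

tr B = 1 and det B = −6, so the characteristic polynomial is λ² − (1)λ + (−6) with roots 3 and −2.
Eigenvectors give P = [[2, 7], [1, 3]] with P⁻¹ = [[−3, 7], [1, −2]], and B = P·diag(3, −2)·P⁻¹.
Then B⁸ = P·diag(6561, 256)·P⁻¹ = [[13122, 1792], [6561, 768]] · [[−3, 7], [1, −2]] = [[−37574, 88270], [−18915, 44391]].

[[−37574, 88270], [−18915, 44391]]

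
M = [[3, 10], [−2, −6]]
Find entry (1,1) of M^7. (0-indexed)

tr M = −3 and det M = 2, so the characteristic polynomial is λ² − (−3)λ + (2) with roots −1 and −2.
Eigenvectors give P = [[5, −2], [−2, 1]] with P⁻¹ = [[1, 2], [2, 5]], and M = P·diag(−1, −2)·P⁻¹.
Then M^7 = P·diag(−1, −128)·P⁻¹ = [[−5, 256], [2, −128]] · [[1, 2], [2, 5]] = [[507, 1270], [−254, −636]].

−636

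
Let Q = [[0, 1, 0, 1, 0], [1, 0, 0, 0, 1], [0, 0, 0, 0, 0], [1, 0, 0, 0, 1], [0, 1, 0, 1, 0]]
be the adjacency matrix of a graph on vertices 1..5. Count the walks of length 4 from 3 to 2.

0

The number of length-4 walks from vertex 3 to vertex 2 is entry (3,2) of Q⁴, where Q is the adjacency matrix.
Q² = [[2, 0, 0, 0, 2], [0, 2, 0, 2, 0], [0, 0, 0, 0, 0], [0, 2, 0, 2, 0], [2, 0, 0, 0, 2]]
Q³ = [[0, 4, 0, 4, 0], [4, 0, 0, 0, 4], [0, 0, 0, 0, 0], [4, 0, 0, 0, 4], [0, 4, 0, 4, 0]]
Q⁴ = [[8, 0, 0, 0, 8], [0, 8, 0, 8, 0], [0, 0, 0, 0, 0], [0, 8, 0, 8, 0], [8, 0, 0, 0, 8]]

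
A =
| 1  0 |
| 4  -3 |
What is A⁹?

[[1, 0], [19684, -19683]]

tr A = -2 and det A = -3, so the characteristic polynomial is λ² − (-2)λ + (-3) with roots 1 and -3.
Eigenvectors give P = [[1, 0], [1, -1]] with P⁻¹ = [[1, 0], [1, -1]], and A = P·diag(1, -3)·P⁻¹.
Then A⁹ = P·diag(1, -19683)·P⁻¹ = [[1, 0], [1, 19683]] · [[1, 0], [1, -1]] = [[1, 0], [19684, -19683]].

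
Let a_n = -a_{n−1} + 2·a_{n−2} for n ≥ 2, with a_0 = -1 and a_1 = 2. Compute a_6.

With companion matrix A = [[-1, 2], [1, 0]], [a_n, a_{n−1}]ᵀ = A·[a_{n−1}, a_{n−2}]ᵀ, so [a_6, a_5]ᵀ = A^5·[a_1, a_0]ᵀ.
A^5 = [[-21, 22], [11, -10]], giving [a_6, a_5]ᵀ = [[-64], [32]].

-64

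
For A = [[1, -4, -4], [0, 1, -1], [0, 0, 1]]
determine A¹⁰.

[[1, -40, 140], [0, 1, -10], [0, 0, 1]]

A = I + N where N = [[0, -4, -4], [0, 0, -1], [0, 0, 0]] is strictly upper-triangular, so N³ = 0.
(I + N)¹⁰ = I + 10·N + 45·N² = [[1, -40, 140], [0, 1, -10], [0, 0, 1]].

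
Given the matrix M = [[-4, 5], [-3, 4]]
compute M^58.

[[1, 0], [0, 1]]

M² = I (check: tr M = 0 and det M = -1), so M^58 = I since 58 is even.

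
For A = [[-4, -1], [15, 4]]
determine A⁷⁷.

A² = I (check: tr A = 0 and det A = -1), so A⁷⁷ = A since 77 is odd.

[[-4, -1], [15, 4]]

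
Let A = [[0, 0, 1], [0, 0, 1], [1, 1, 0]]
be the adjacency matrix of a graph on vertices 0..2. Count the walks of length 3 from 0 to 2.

The number of length-3 walks from vertex 0 to vertex 2 is entry (0,2) of A^3, where A is the adjacency matrix.
A^2 = [[1, 1, 0], [1, 1, 0], [0, 0, 2]]
A^3 = [[0, 0, 2], [0, 0, 2], [2, 2, 0]]

2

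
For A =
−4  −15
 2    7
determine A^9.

tr A = 3 and det A = 2, so the characteristic polynomial is λ² − (3)λ + (2) with roots 1 and 2.
Eigenvectors give P = [[−3, −5], [1, 2]] with P⁻¹ = [[−2, −5], [1, 3]], and A = P·diag(1, 2)·P⁻¹.
Then A^9 = P·diag(1, 512)·P⁻¹ = [[−3, −2560], [1, 1024]] · [[−2, −5], [1, 3]] = [[−2554, −7665], [1022, 3067]].

[[−2554, −7665], [1022, 3067]]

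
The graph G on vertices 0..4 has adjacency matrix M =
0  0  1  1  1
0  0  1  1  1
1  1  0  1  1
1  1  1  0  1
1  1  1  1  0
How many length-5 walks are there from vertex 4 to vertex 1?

The number of length-5 walks from vertex 4 to vertex 1 is entry (4,1) of M⁵, where M is the adjacency matrix.
M² = [[3, 3, 2, 2, 2], [3, 3, 2, 2, 2], [2, 2, 4, 3, 3], [2, 2, 3, 4, 3], [2, 2, 3, 3, 4]]
M³ = [[6, 6, 10, 10, 10], [6, 6, 10, 10, 10], [10, 10, 10, 11, 11], [10, 10, 11, 10, 11], [10, 10, 11, 11, 10]]
M⁴ = [[30, 30, 32, 32, 32], [30, 30, 32, 32, 32], [32, 32, 42, 41, 41], [32, 32, 41, 42, 41], [32, 32, 41, 41, 42]]
M⁵ = [[96, 96, 124, 124, 124], [96, 96, 124, 124, 124], [124, 124, 146, 147, 147], [124, 124, 147, 146, 147], [124, 124, 147, 147, 146]]

124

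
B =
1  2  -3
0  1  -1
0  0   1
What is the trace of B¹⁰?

3

B = I + N where N = [[0, 2, -3], [0, 0, -1], [0, 0, 0]] is strictly upper-triangular, so N³ = 0.
(I + N)¹⁰ = I + 10·N + 45·N² = [[1, 20, -120], [0, 1, -10], [0, 0, 1]].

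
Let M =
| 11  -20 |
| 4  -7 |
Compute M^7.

[[10931, -21860], [4372, -8743]]

tr M = 4 and det M = 3, so the characteristic polynomial is λ² − (4)λ + (3) with roots 1 and 3.
Eigenvectors give P = [[-2, -5], [-1, -2]] with P⁻¹ = [[2, -5], [-1, 2]], and M = P·diag(1, 3)·P⁻¹.
Then M^7 = P·diag(1, 2187)·P⁻¹ = [[-2, -10935], [-1, -4374]] · [[2, -5], [-1, 2]] = [[10931, -21860], [4372, -8743]].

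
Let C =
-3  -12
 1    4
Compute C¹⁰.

C² = C (a projection; rank 1, trace 1), so C¹⁰ = C.

[[-3, -12], [1, 4]]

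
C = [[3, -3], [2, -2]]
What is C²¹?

C² = C (a projection; rank 1, trace 1), so C²¹ = C.

[[3, -3], [2, -2]]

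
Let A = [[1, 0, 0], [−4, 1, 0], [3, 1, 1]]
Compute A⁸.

A = I + N where N = [[0, 0, 0], [−4, 0, 0], [3, 1, 0]] is strictly lower-triangular, so N³ = 0.
(I + N)⁸ = I + 8·N + 28·N² = [[1, 0, 0], [−32, 1, 0], [−88, 8, 1]].

[[1, 0, 0], [−32, 1, 0], [−88, 8, 1]]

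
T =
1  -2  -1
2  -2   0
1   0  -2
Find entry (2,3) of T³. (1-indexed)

T² = [[-4, 2, 1], [-2, 0, -2], [-1, -2, 3]]
T³ = [[1, 4, 2], [-4, 4, 6], [-2, 6, -5]]

6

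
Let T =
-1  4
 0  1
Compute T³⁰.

T² = I (check: tr T = 0 and det T = -1), so T³⁰ = I since 30 is even.

[[1, 0], [0, 1]]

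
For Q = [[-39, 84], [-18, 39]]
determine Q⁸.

[[6561, 0], [0, 6561]]

tr Q = 0 and det Q = -9, so the characteristic polynomial is λ² − (0)λ + (-9) with roots -3 and 3.
Eigenvectors give P = [[7, 2], [3, 1]] with P⁻¹ = [[1, -2], [-3, 7]], and Q = P·diag(-3, 3)·P⁻¹.
Then Q⁸ = P·diag(6561, 6561)·P⁻¹ = [[45927, 13122], [19683, 6561]] · [[1, -2], [-3, 7]] = [[6561, 0], [0, 6561]].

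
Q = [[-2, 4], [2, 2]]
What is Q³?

Q² = [[12, 0], [0, 12]]
Q³ = [[-24, 48], [24, 24]]

[[-24, 48], [24, 24]]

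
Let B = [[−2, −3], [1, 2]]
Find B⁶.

B² = I (check: tr B = 0 and det B = −1), so B⁶ = I since 6 is even.

[[1, 0], [0, 1]]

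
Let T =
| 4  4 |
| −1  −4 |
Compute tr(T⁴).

T² = [[12, 0], [0, 12]]
T³ = [[48, 48], [−12, −48]]
T⁴ = [[144, 0], [0, 144]]

288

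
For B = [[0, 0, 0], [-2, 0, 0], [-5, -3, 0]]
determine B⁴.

B is strictly triangular, hence nilpotent: B³ = 0, so B⁴ = 0.

[[0, 0, 0], [0, 0, 0], [0, 0, 0]]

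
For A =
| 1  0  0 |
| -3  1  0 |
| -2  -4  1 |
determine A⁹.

[[1, 0, 0], [-27, 1, 0], [414, -36, 1]]

A = I + N where N = [[0, 0, 0], [-3, 0, 0], [-2, -4, 0]] is strictly lower-triangular, so N³ = 0.
(I + N)⁹ = I + 9·N + 36·N² = [[1, 0, 0], [-27, 1, 0], [414, -36, 1]].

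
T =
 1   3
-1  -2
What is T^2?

[[-2, -3], [1, 1]]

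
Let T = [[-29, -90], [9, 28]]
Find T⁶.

[[631, 1890], [-189, -566]]

tr T = -1 and det T = -2, so the characteristic polynomial is λ² − (-1)λ + (-2) with roots 1 and -2.
Eigenvectors give P = [[-3, -10], [1, 3]] with P⁻¹ = [[3, 10], [-1, -3]], and T = P·diag(1, -2)·P⁻¹.
Then T⁶ = P·diag(1, 64)·P⁻¹ = [[-3, -640], [1, 192]] · [[3, 10], [-1, -3]] = [[631, 1890], [-189, -566]].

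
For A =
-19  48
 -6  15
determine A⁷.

[[-19675, 52464], [-6558, 17487]]

tr A = -4 and det A = 3, so the characteristic polynomial is λ² − (-4)λ + (3) with roots -3 and -1.
Eigenvectors give P = [[3, -8], [1, -3]] with P⁻¹ = [[3, -8], [1, -3]], and A = P·diag(-3, -1)·P⁻¹.
Then A⁷ = P·diag(-2187, -1)·P⁻¹ = [[-6561, 8], [-2187, 3]] · [[3, -8], [1, -3]] = [[-19675, 52464], [-6558, 17487]].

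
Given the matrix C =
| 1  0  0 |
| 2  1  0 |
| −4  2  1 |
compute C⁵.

[[1, 0, 0], [10, 1, 0], [20, 10, 1]]

C = I + N where N = [[0, 0, 0], [2, 0, 0], [−4, 2, 0]] is strictly lower-triangular, so N³ = 0.
(I + N)⁵ = I + 5·N + 10·N² = [[1, 0, 0], [10, 1, 0], [20, 10, 1]].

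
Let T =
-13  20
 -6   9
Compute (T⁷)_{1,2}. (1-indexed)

tr T = -4 and det T = 3, so the characteristic polynomial is λ² − (-4)λ + (3) with roots -1 and -3.
Eigenvectors give P = [[-5, 2], [-3, 1]] with P⁻¹ = [[1, -2], [3, -5]], and T = P·diag(-1, -3)·P⁻¹.
Then T⁷ = P·diag(-1, -2187)·P⁻¹ = [[5, -4374], [3, -2187]] · [[1, -2], [3, -5]] = [[-13117, 21860], [-6558, 10929]].

21860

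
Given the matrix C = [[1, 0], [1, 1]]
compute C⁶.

[[1, 0], [6, 1]]

C = I + N where N = [[0, 0], [1, 0]] is strictly lower-triangular, so N² = 0.
(I + N)⁶ = I + 6·N = [[1, 0], [6, 1]].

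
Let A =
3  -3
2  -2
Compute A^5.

A² = A (a projection; rank 1, trace 1), so A^5 = A.

[[3, -3], [2, -2]]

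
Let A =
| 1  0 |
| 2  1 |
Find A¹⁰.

A = I + N where N = [[0, 0], [2, 0]] is strictly lower-triangular, so N² = 0.
(I + N)¹⁰ = I + 10·N = [[1, 0], [20, 1]].

[[1, 0], [20, 1]]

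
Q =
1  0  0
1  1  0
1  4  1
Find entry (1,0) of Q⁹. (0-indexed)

Q = I + N where N = [[0, 0, 0], [1, 0, 0], [1, 4, 0]] is strictly lower-triangular, so N³ = 0.
(I + N)⁹ = I + 9·N + 36·N² = [[1, 0, 0], [9, 1, 0], [153, 36, 1]].

9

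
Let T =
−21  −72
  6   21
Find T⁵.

[[−1701, −5832], [486, 1701]]

tr T = 0 and det T = −9, so the characteristic polynomial is λ² − (0)λ + (−9) with roots −3 and 3.
Eigenvectors give P = [[4, 3], [−1, −1]] with P⁻¹ = [[1, 3], [−1, −4]], and T = P·diag(−3, 3)·P⁻¹.
Then T⁵ = P·diag(−243, 243)·P⁻¹ = [[−972, 729], [243, −243]] · [[1, 3], [−1, −4]] = [[−1701, −5832], [486, 1701]].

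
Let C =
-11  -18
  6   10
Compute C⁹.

tr C = -1 and det C = -2, so the characteristic polynomial is λ² − (-1)λ + (-2) with roots 1 and -2.
Eigenvectors give P = [[-3, -2], [2, 1]] with P⁻¹ = [[1, 2], [-2, -3]], and C = P·diag(1, -2)·P⁻¹.
Then C⁹ = P·diag(1, -512)·P⁻¹ = [[-3, 1024], [2, -512]] · [[1, 2], [-2, -3]] = [[-2051, -3078], [1026, 1540]].

[[-2051, -3078], [1026, 1540]]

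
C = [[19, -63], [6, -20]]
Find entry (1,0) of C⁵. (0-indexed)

tr C = -1 and det C = -2, so the characteristic polynomial is λ² − (-1)λ + (-2) with roots 1 and -2.
Eigenvectors give P = [[7, 3], [2, 1]] with P⁻¹ = [[1, -3], [-2, 7]], and C = P·diag(1, -2)·P⁻¹.
Then C⁵ = P·diag(1, -32)·P⁻¹ = [[7, -96], [2, -32]] · [[1, -3], [-2, 7]] = [[199, -693], [66, -230]].

66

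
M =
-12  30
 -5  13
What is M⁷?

[[-4758, 13890], [-2315, 6817]]

tr M = 1 and det M = -6, so the characteristic polynomial is λ² − (1)λ + (-6) with roots 3 and -2.
Eigenvectors give P = [[2, -3], [1, -1]] with P⁻¹ = [[-1, 3], [-1, 2]], and M = P·diag(3, -2)·P⁻¹.
Then M⁷ = P·diag(2187, -128)·P⁻¹ = [[4374, 384], [2187, 128]] · [[-1, 3], [-1, 2]] = [[-4758, 13890], [-2315, 6817]].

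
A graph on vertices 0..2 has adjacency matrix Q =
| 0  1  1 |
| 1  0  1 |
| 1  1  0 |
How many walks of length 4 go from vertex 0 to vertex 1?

5

The number of length-4 walks from vertex 0 to vertex 1 is entry (0,1) of Q⁴, where Q is the adjacency matrix.
Q² = [[2, 1, 1], [1, 2, 1], [1, 1, 2]]
Q³ = [[2, 3, 3], [3, 2, 3], [3, 3, 2]]
Q⁴ = [[6, 5, 5], [5, 6, 5], [5, 5, 6]]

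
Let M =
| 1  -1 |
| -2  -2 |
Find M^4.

[[11, 9], [18, 38]]

M^2 = [[3, 1], [2, 6]]
M^3 = [[1, -5], [-10, -14]]
M^4 = [[11, 9], [18, 38]]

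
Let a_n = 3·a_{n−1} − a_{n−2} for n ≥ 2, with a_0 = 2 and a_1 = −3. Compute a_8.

With companion matrix M = [[3, −1], [1, 0]], [a_n, a_{n−1}]ᵀ = M·[a_{n−1}, a_{n−2}]ᵀ, so [a_8, a_7]ᵀ = M^7·[a_1, a_0]ᵀ.
M^7 = [[987, −377], [377, −144]], giving [a_8, a_7]ᵀ = [[−3715], [−1419]].

−3715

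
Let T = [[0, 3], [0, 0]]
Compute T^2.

[[0, 0], [0, 0]]

T is strictly triangular, hence nilpotent: T^2 = 0, so T^2 = 0.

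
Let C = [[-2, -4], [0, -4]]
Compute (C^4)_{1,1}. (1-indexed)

16

C^2 = [[4, 24], [0, 16]]
C^3 = [[-8, -112], [0, -64]]
C^4 = [[16, 480], [0, 256]]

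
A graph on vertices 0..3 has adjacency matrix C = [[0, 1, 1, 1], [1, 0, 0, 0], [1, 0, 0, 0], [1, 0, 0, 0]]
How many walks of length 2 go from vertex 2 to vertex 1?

1

The number of length-2 walks from vertex 2 to vertex 1 is entry (2,1) of C^2, where C is the adjacency matrix.
C^2 = [[3, 0, 0, 0], [0, 1, 1, 1], [0, 1, 1, 1], [0, 1, 1, 1]]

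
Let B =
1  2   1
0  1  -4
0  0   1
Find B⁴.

B = I + N where N = [[0, 2, 1], [0, 0, -4], [0, 0, 0]] is strictly upper-triangular, so N³ = 0.
(I + N)⁴ = I + 4·N + 6·N² = [[1, 8, -44], [0, 1, -16], [0, 0, 1]].

[[1, 8, -44], [0, 1, -16], [0, 0, 1]]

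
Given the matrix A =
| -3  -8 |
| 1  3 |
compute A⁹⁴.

A² = I (check: tr A = 0 and det A = -1), so A⁹⁴ = I since 94 is even.

[[1, 0], [0, 1]]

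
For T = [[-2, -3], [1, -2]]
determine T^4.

T^2 = [[1, 12], [-4, 1]]
T^3 = [[10, -27], [9, 10]]
T^4 = [[-47, 24], [-8, -47]]

[[-47, 24], [-8, -47]]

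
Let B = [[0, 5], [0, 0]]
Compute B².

B is strictly triangular, hence nilpotent: B² = 0, so B² = 0.

[[0, 0], [0, 0]]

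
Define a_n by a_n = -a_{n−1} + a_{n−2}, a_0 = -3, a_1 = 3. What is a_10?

-267

With companion matrix C = [[-1, 1], [1, 0]], [a_n, a_{n−1}]ᵀ = C·[a_{n−1}, a_{n−2}]ᵀ, so [a_10, a_9]ᵀ = C⁹·[a_1, a_0]ᵀ.
C⁹ = [[-55, 34], [34, -21]], giving [a_10, a_9]ᵀ = [[-267], [165]].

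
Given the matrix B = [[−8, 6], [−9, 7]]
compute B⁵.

[[−98, 66], [−99, 67]]

tr B = −1 and det B = −2, so the characteristic polynomial is λ² − (−1)λ + (−2) with roots 1 and −2.
Eigenvectors give P = [[−2, 1], [−3, 1]] with P⁻¹ = [[1, −1], [3, −2]], and B = P·diag(1, −2)·P⁻¹.
Then B⁵ = P·diag(1, −32)·P⁻¹ = [[−2, −32], [−3, −32]] · [[1, −1], [3, −2]] = [[−98, 66], [−99, 67]].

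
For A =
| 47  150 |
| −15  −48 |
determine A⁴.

tr A = −1 and det A = −6, so the characteristic polynomial is λ² − (−1)λ + (−6) with roots 2 and −3.
Eigenvectors give P = [[10, −3], [−3, 1]] with P⁻¹ = [[1, 3], [3, 10]], and A = P·diag(2, −3)·P⁻¹.
Then A⁴ = P·diag(16, 81)·P⁻¹ = [[160, −243], [−48, 81]] · [[1, 3], [3, 10]] = [[−569, −1950], [195, 666]].

[[−569, −1950], [195, 666]]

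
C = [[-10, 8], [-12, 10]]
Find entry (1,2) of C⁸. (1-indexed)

0

tr C = 0 and det C = -4, so the characteristic polynomial is λ² − (0)λ + (-4) with roots -2 and 2.
Eigenvectors give P = [[1, -2], [1, -3]] with P⁻¹ = [[3, -2], [1, -1]], and C = P·diag(-2, 2)·P⁻¹.
Then C⁸ = P·diag(256, 256)·P⁻¹ = [[256, -512], [256, -768]] · [[3, -2], [1, -1]] = [[256, 0], [0, 256]].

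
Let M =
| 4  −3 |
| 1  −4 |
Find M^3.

M^2 = [[13, 0], [0, 13]]
M^3 = [[52, −39], [13, −52]]

[[52, −39], [13, −52]]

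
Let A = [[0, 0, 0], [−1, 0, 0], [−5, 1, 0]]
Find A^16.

A is strictly triangular, hence nilpotent: A^3 = 0, so A^16 = 0.

[[0, 0, 0], [0, 0, 0], [0, 0, 0]]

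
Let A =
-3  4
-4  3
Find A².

[[-7, 0], [0, -7]]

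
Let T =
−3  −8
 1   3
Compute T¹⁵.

T² = I (check: tr T = 0 and det T = −1), so T¹⁵ = T since 15 is odd.

[[−3, −8], [1, 3]]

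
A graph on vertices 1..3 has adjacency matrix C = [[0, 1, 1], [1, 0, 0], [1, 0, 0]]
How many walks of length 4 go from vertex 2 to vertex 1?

0

The number of length-4 walks from vertex 2 to vertex 1 is entry (2,1) of C^4, where C is the adjacency matrix.
C^2 = [[2, 0, 0], [0, 1, 1], [0, 1, 1]]
C^3 = [[0, 2, 2], [2, 0, 0], [2, 0, 0]]
C^4 = [[4, 0, 0], [0, 2, 2], [0, 2, 2]]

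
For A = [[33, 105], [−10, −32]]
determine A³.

[[237, 735], [−70, −218]]

tr A = 1 and det A = −6, so the characteristic polynomial is λ² − (1)λ + (−6) with roots 3 and −2.
Eigenvectors give P = [[7, −3], [−2, 1]] with P⁻¹ = [[1, 3], [2, 7]], and A = P·diag(3, −2)·P⁻¹.
Then A³ = P·diag(27, −8)·P⁻¹ = [[189, 24], [−54, −8]] · [[1, 3], [2, 7]] = [[237, 735], [−70, −218]].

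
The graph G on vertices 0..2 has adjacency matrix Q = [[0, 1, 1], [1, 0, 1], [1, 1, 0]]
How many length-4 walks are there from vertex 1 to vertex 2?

The number of length-4 walks from vertex 1 to vertex 2 is entry (1,2) of Q^4, where Q is the adjacency matrix.
Q^2 = [[2, 1, 1], [1, 2, 1], [1, 1, 2]]
Q^3 = [[2, 3, 3], [3, 2, 3], [3, 3, 2]]
Q^4 = [[6, 5, 5], [5, 6, 5], [5, 5, 6]]

5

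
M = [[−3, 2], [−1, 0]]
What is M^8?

tr M = −3 and det M = 2, so the characteristic polynomial is λ² − (−3)λ + (2) with roots −1 and −2.
Eigenvectors give P = [[1, −2], [1, −1]] with P⁻¹ = [[−1, 2], [−1, 1]], and M = P·diag(−1, −2)·P⁻¹.
Then M^8 = P·diag(1, 256)·P⁻¹ = [[1, −512], [1, −256]] · [[−1, 2], [−1, 1]] = [[511, −510], [255, −254]].

[[511, −510], [255, −254]]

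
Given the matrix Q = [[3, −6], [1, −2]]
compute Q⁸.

Q² = Q (a projection; rank 1, trace 1), so Q⁸ = Q.

[[3, −6], [1, −2]]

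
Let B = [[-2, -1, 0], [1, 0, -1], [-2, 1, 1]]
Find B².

[[3, 2, 1], [0, -2, -1], [3, 3, 0]]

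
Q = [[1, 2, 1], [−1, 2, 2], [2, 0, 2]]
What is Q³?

Q² = [[1, 6, 7], [1, 2, 7], [6, 4, 6]]
Q³ = [[9, 14, 27], [13, 6, 19], [14, 20, 26]]

[[9, 14, 27], [13, 6, 19], [14, 20, 26]]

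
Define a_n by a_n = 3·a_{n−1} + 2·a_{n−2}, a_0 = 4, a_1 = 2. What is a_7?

With companion matrix Q = [[3, 2], [1, 0]], [a_n, a_{n−1}]ᵀ = Q·[a_{n−1}, a_{n−2}]ᵀ, so [a_7, a_6]ᵀ = Q⁶·[a_1, a_0]ᵀ.
Q⁶ = [[1763, 990], [495, 278]], giving [a_7, a_6]ᵀ = [[7486], [2102]].

7486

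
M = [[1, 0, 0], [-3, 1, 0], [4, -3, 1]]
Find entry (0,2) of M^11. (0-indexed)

0

M = I + N where N = [[0, 0, 0], [-3, 0, 0], [4, -3, 0]] is strictly lower-triangular, so N^3 = 0.
(I + N)^11 = I + 11·N + 55·N^2 = [[1, 0, 0], [-33, 1, 0], [539, -33, 1]].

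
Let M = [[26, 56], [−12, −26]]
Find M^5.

tr M = 0 and det M = −4, so the characteristic polynomial is λ² − (0)λ + (−4) with roots 2 and −2.
Eigenvectors give P = [[7, −2], [−3, 1]] with P⁻¹ = [[1, 2], [3, 7]], and M = P·diag(2, −2)·P⁻¹.
Then M^5 = P·diag(32, −32)·P⁻¹ = [[224, 64], [−96, −32]] · [[1, 2], [3, 7]] = [[416, 896], [−192, −416]].

[[416, 896], [−192, −416]]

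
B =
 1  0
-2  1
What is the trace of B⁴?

2

B = I + N where N = [[0, 0], [-2, 0]] is strictly lower-triangular, so N² = 0.
(I + N)⁴ = I + 4·N = [[1, 0], [-8, 1]].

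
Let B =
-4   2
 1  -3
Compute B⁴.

[[422, -406], [-203, 219]]

B² = [[18, -14], [-7, 11]]
B³ = [[-86, 78], [39, -47]]
B⁴ = [[422, -406], [-203, 219]]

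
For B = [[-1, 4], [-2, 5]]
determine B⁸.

tr B = 4 and det B = 3, so the characteristic polynomial is λ² − (4)λ + (3) with roots 3 and 1.
Eigenvectors give P = [[-1, -2], [-1, -1]] with P⁻¹ = [[1, -2], [-1, 1]], and B = P·diag(3, 1)·P⁻¹.
Then B⁸ = P·diag(6561, 1)·P⁻¹ = [[-6561, -2], [-6561, -1]] · [[1, -2], [-1, 1]] = [[-6559, 13120], [-6560, 13121]].

[[-6559, 13120], [-6560, 13121]]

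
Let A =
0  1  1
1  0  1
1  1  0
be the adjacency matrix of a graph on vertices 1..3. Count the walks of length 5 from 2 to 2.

The number of length-5 walks from vertex 2 to vertex 2 is entry (2,2) of A⁵, where A is the adjacency matrix.
A² = [[2, 1, 1], [1, 2, 1], [1, 1, 2]]
A³ = [[2, 3, 3], [3, 2, 3], [3, 3, 2]]
A⁴ = [[6, 5, 5], [5, 6, 5], [5, 5, 6]]
A⁵ = [[10, 11, 11], [11, 10, 11], [11, 11, 10]]

10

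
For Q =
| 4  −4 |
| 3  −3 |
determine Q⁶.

[[4, −4], [3, −3]]

Q² = Q (a projection; rank 1, trace 1), so Q⁶ = Q.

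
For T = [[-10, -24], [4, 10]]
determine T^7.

[[-640, -1536], [256, 640]]

tr T = 0 and det T = -4, so the characteristic polynomial is λ² − (0)λ + (-4) with roots 2 and -2.
Eigenvectors give P = [[2, 3], [-1, -1]] with P⁻¹ = [[-1, -3], [1, 2]], and T = P·diag(2, -2)·P⁻¹.
Then T^7 = P·diag(128, -128)·P⁻¹ = [[256, -384], [-128, 128]] · [[-1, -3], [1, 2]] = [[-640, -1536], [256, 640]].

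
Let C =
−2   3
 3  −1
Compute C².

[[13, −9], [−9, 10]]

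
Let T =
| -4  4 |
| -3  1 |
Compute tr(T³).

45

T² = [[4, -12], [9, -11]]
T³ = [[20, 4], [-3, 25]]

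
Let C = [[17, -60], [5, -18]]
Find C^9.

tr C = -1 and det C = -6, so the characteristic polynomial is λ² − (-1)λ + (-6) with roots -3 and 2.
Eigenvectors give P = [[3, 4], [1, 1]] with P⁻¹ = [[-1, 4], [1, -3]], and C = P·diag(-3, 2)·P⁻¹.
Then C^9 = P·diag(-19683, 512)·P⁻¹ = [[-59049, 2048], [-19683, 512]] · [[-1, 4], [1, -3]] = [[61097, -242340], [20195, -80268]].

[[61097, -242340], [20195, -80268]]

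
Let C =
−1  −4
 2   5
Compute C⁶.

tr C = 4 and det C = 3, so the characteristic polynomial is λ² − (4)λ + (3) with roots 3 and 1.
Eigenvectors give P = [[−1, −2], [1, 1]] with P⁻¹ = [[1, 2], [−1, −1]], and C = P·diag(3, 1)·P⁻¹.
Then C⁶ = P·diag(729, 1)·P⁻¹ = [[−729, −2], [729, 1]] · [[1, 2], [−1, −1]] = [[−727, −1456], [728, 1457]].

[[−727, −1456], [728, 1457]]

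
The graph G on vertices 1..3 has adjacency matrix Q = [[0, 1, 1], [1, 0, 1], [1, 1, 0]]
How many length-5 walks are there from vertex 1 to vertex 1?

The number of length-5 walks from vertex 1 to vertex 1 is entry (1,1) of Q⁵, where Q is the adjacency matrix.
Q² = [[2, 1, 1], [1, 2, 1], [1, 1, 2]]
Q³ = [[2, 3, 3], [3, 2, 3], [3, 3, 2]]
Q⁴ = [[6, 5, 5], [5, 6, 5], [5, 5, 6]]
Q⁵ = [[10, 11, 11], [11, 10, 11], [11, 11, 10]]

10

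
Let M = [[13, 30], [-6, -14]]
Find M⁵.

tr M = -1 and det M = -2, so the characteristic polynomial is λ² − (-1)λ + (-2) with roots -2 and 1.
Eigenvectors give P = [[-2, 5], [1, -2]] with P⁻¹ = [[2, 5], [1, 2]], and M = P·diag(-2, 1)·P⁻¹.
Then M⁵ = P·diag(-32, 1)·P⁻¹ = [[64, 5], [-32, -2]] · [[2, 5], [1, 2]] = [[133, 330], [-66, -164]].

[[133, 330], [-66, -164]]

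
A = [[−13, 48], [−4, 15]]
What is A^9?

tr A = 2 and det A = −3, so the characteristic polynomial is λ² − (2)λ + (−3) with roots −1 and 3.
Eigenvectors give P = [[4, 3], [1, 1]] with P⁻¹ = [[1, −3], [−1, 4]], and A = P·diag(−1, 3)·P⁻¹.
Then A^9 = P·diag(−1, 19683)·P⁻¹ = [[−4, 59049], [−1, 19683]] · [[1, −3], [−1, 4]] = [[−59053, 236208], [−19684, 78735]].

[[−59053, 236208], [−19684, 78735]]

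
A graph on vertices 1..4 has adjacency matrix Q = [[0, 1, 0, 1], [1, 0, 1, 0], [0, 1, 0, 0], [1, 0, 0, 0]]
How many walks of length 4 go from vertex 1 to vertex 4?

0

The number of length-4 walks from vertex 1 to vertex 4 is entry (1,4) of Q⁴, where Q is the adjacency matrix.
Q² = [[2, 0, 1, 0], [0, 2, 0, 1], [1, 0, 1, 0], [0, 1, 0, 1]]
Q³ = [[0, 3, 0, 2], [3, 0, 2, 0], [0, 2, 0, 1], [2, 0, 1, 0]]
Q⁴ = [[5, 0, 3, 0], [0, 5, 0, 3], [3, 0, 2, 0], [0, 3, 0, 2]]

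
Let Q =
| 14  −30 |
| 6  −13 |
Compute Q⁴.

tr Q = 1 and det Q = −2, so the characteristic polynomial is λ² − (1)λ + (−2) with roots 2 and −1.
Eigenvectors give P = [[5, −2], [2, −1]] with P⁻¹ = [[1, −2], [2, −5]], and Q = P·diag(2, −1)·P⁻¹.
Then Q⁴ = P·diag(16, 1)·P⁻¹ = [[80, −2], [32, −1]] · [[1, −2], [2, −5]] = [[76, −150], [30, −59]].

[[76, −150], [30, −59]]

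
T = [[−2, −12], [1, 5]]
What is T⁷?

[[−380, −1524], [127, 509]]

tr T = 3 and det T = 2, so the characteristic polynomial is λ² − (3)λ + (2) with roots 1 and 2.
Eigenvectors give P = [[4, −3], [−1, 1]] with P⁻¹ = [[1, 3], [1, 4]], and T = P·diag(1, 2)·P⁻¹.
Then T⁷ = P·diag(1, 128)·P⁻¹ = [[4, −384], [−1, 128]] · [[1, 3], [1, 4]] = [[−380, −1524], [127, 509]].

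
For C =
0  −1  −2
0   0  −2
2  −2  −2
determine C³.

C² = [[−4, 4, 6], [−4, 4, 4], [−4, 2, 4]]
C³ = [[12, −8, −12], [8, −4, −8], [8, −4, −4]]

[[12, −8, −12], [8, −4, −8], [8, −4, −4]]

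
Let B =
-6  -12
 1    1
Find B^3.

tr B = -5 and det B = 6, so the characteristic polynomial is λ² − (-5)λ + (6) with roots -2 and -3.
Eigenvectors give P = [[-3, 4], [1, -1]] with P⁻¹ = [[1, 4], [1, 3]], and B = P·diag(-2, -3)·P⁻¹.
Then B^3 = P·diag(-8, -27)·P⁻¹ = [[24, -108], [-8, 27]] · [[1, 4], [1, 3]] = [[-84, -228], [19, 49]].

[[-84, -228], [19, 49]]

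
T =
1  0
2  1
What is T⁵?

[[1, 0], [10, 1]]

T = I + N where N = [[0, 0], [2, 0]] is strictly lower-triangular, so N² = 0.
(I + N)⁵ = I + 5·N = [[1, 0], [10, 1]].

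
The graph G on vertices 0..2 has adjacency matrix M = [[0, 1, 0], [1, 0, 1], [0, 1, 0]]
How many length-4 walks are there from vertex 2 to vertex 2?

2

The number of length-4 walks from vertex 2 to vertex 2 is entry (2,2) of M⁴, where M is the adjacency matrix.
M² = [[1, 0, 1], [0, 2, 0], [1, 0, 1]]
M³ = [[0, 2, 0], [2, 0, 2], [0, 2, 0]]
M⁴ = [[2, 0, 2], [0, 4, 0], [2, 0, 2]]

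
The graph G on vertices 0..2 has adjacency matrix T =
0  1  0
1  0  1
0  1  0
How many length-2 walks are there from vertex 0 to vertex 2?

1

The number of length-2 walks from vertex 0 to vertex 2 is entry (0,2) of T², where T is the adjacency matrix.
T² = [[1, 0, 1], [0, 2, 0], [1, 0, 1]]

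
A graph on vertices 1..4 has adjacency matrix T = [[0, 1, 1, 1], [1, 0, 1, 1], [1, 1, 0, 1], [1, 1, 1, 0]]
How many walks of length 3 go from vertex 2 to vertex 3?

7

The number of length-3 walks from vertex 2 to vertex 3 is entry (2,3) of T³, where T is the adjacency matrix.
T² = [[3, 2, 2, 2], [2, 3, 2, 2], [2, 2, 3, 2], [2, 2, 2, 3]]
T³ = [[6, 7, 7, 7], [7, 6, 7, 7], [7, 7, 6, 7], [7, 7, 7, 6]]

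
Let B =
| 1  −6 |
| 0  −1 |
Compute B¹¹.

[[1, −6], [0, −1]]

B² = I (check: tr B = 0 and det B = −1), so B¹¹ = B since 11 is odd.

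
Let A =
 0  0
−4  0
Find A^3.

[[0, 0], [0, 0]]

A is strictly triangular, hence nilpotent: A^2 = 0, so A^3 = 0.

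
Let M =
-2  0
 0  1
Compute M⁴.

M² = [[4, 0], [0, 1]]
M³ = [[-8, 0], [0, 1]]
M⁴ = [[16, 0], [0, 1]]

[[16, 0], [0, 1]]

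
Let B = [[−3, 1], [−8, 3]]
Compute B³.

[[−3, 1], [−8, 3]]

B² = I (check: tr B = 0 and det B = −1), so B³ = B since 3 is odd.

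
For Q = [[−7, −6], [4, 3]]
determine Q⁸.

[[19681, 19680], [−13120, −13119]]

tr Q = −4 and det Q = 3, so the characteristic polynomial is λ² − (−4)λ + (3) with roots −3 and −1.
Eigenvectors give P = [[3, −1], [−2, 1]] with P⁻¹ = [[1, 1], [2, 3]], and Q = P·diag(−3, −1)·P⁻¹.
Then Q⁸ = P·diag(6561, 1)·P⁻¹ = [[19683, −1], [−13122, 1]] · [[1, 1], [2, 3]] = [[19681, 19680], [−13120, −13119]].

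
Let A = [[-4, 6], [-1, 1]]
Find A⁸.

[[766, -1530], [255, -509]]

tr A = -3 and det A = 2, so the characteristic polynomial is λ² − (-3)λ + (2) with roots -1 and -2.
Eigenvectors give P = [[2, 3], [1, 1]] with P⁻¹ = [[-1, 3], [1, -2]], and A = P·diag(-1, -2)·P⁻¹.
Then A⁸ = P·diag(1, 256)·P⁻¹ = [[2, 768], [1, 256]] · [[-1, 3], [1, -2]] = [[766, -1530], [255, -509]].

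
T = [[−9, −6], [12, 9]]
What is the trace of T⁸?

13122

tr T = 0 and det T = −9, so the characteristic polynomial is λ² − (0)λ + (−9) with roots 3 and −3.
Eigenvectors give P = [[−1, −1], [2, 1]] with P⁻¹ = [[1, 1], [−2, −1]], and T = P·diag(3, −3)·P⁻¹.
Then T⁸ = P·diag(6561, 6561)·P⁻¹ = [[−6561, −6561], [13122, 6561]] · [[1, 1], [−2, −1]] = [[6561, 0], [0, 6561]].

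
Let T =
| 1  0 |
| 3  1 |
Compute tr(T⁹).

2

T = I + N where N = [[0, 0], [3, 0]] is strictly lower-triangular, so N² = 0.
(I + N)⁹ = I + 9·N = [[1, 0], [27, 1]].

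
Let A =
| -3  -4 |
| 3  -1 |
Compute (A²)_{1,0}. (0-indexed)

-12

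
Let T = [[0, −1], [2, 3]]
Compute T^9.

tr T = 3 and det T = 2, so the characteristic polynomial is λ² − (3)λ + (2) with roots 2 and 1.
Eigenvectors give P = [[1, −1], [−2, 1]] with P⁻¹ = [[−1, −1], [−2, −1]], and T = P·diag(2, 1)·P⁻¹.
Then T^9 = P·diag(512, 1)·P⁻¹ = [[512, −1], [−1024, 1]] · [[−1, −1], [−2, −1]] = [[−510, −511], [1022, 1023]].

[[−510, −511], [1022, 1023]]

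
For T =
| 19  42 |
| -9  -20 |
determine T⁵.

tr T = -1 and det T = -2, so the characteristic polynomial is λ² − (-1)λ + (-2) with roots -2 and 1.
Eigenvectors give P = [[-2, -7], [1, 3]] with P⁻¹ = [[3, 7], [-1, -2]], and T = P·diag(-2, 1)·P⁻¹.
Then T⁵ = P·diag(-32, 1)·P⁻¹ = [[64, -7], [-32, 3]] · [[3, 7], [-1, -2]] = [[199, 462], [-99, -230]].

[[199, 462], [-99, -230]]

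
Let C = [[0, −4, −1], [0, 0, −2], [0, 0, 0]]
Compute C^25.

[[0, 0, 0], [0, 0, 0], [0, 0, 0]]

C is strictly triangular, hence nilpotent: C^3 = 0, so C^25 = 0.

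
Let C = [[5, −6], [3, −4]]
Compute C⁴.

tr C = 1 and det C = −2, so the characteristic polynomial is λ² − (1)λ + (−2) with roots 2 and −1.
Eigenvectors give P = [[2, 1], [1, 1]] with P⁻¹ = [[1, −1], [−1, 2]], and C = P·diag(2, −1)·P⁻¹.
Then C⁴ = P·diag(16, 1)·P⁻¹ = [[32, 1], [16, 1]] · [[1, −1], [−1, 2]] = [[31, −30], [15, −14]].

[[31, −30], [15, −14]]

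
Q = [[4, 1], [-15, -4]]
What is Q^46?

[[1, 0], [0, 1]]

Q² = I (check: tr Q = 0 and det Q = -1), so Q^46 = I since 46 is even.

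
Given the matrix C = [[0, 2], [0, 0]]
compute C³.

C is strictly triangular, hence nilpotent: C² = 0, so C³ = 0.

[[0, 0], [0, 0]]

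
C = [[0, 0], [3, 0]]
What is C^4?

[[0, 0], [0, 0]]

C is strictly triangular, hence nilpotent: C^2 = 0, so C^4 = 0.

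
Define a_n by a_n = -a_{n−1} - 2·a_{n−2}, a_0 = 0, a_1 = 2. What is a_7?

With companion matrix M = [[-1, -2], [1, 0]], [a_n, a_{n−1}]ᵀ = M·[a_{n−1}, a_{n−2}]ᵀ, so [a_7, a_6]ᵀ = M^6·[a_1, a_0]ᵀ.
M^6 = [[7, 10], [-5, 2]], giving [a_7, a_6]ᵀ = [[14], [-10]].

14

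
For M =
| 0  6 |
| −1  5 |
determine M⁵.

tr M = 5 and det M = 6, so the characteristic polynomial is λ² − (5)λ + (6) with roots 2 and 3.
Eigenvectors give P = [[3, 2], [1, 1]] with P⁻¹ = [[1, −2], [−1, 3]], and M = P·diag(2, 3)·P⁻¹.
Then M⁵ = P·diag(32, 243)·P⁻¹ = [[96, 486], [32, 243]] · [[1, −2], [−1, 3]] = [[−390, 1266], [−211, 665]].

[[−390, 1266], [−211, 665]]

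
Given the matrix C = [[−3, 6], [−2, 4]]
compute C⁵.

[[−3, 6], [−2, 4]]

C² = C (a projection; rank 1, trace 1), so C⁵ = C.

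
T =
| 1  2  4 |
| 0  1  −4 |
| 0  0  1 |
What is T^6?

T = I + N where N = [[0, 2, 4], [0, 0, −4], [0, 0, 0]] is strictly upper-triangular, so N^3 = 0.
(I + N)^6 = I + 6·N + 15·N^2 = [[1, 12, −96], [0, 1, −24], [0, 0, 1]].

[[1, 12, −96], [0, 1, −24], [0, 0, 1]]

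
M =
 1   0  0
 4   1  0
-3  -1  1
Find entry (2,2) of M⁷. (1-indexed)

M = I + N where N = [[0, 0, 0], [4, 0, 0], [-3, -1, 0]] is strictly lower-triangular, so N³ = 0.
(I + N)⁷ = I + 7·N + 21·N² = [[1, 0, 0], [28, 1, 0], [-105, -7, 1]].

1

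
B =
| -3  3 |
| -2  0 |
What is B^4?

[[-45, 27], [-18, -18]]

B^2 = [[3, -9], [6, -6]]
B^3 = [[9, 9], [-6, 18]]
B^4 = [[-45, 27], [-18, -18]]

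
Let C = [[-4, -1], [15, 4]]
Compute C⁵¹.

C² = I (check: tr C = 0 and det C = -1), so C⁵¹ = C since 51 is odd.

[[-4, -1], [15, 4]]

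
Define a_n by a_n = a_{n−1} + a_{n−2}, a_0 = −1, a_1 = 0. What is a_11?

−55

With companion matrix T = [[1, 1], [1, 0]], [a_n, a_{n−1}]ᵀ = T·[a_{n−1}, a_{n−2}]ᵀ, so [a_11, a_10]ᵀ = T¹⁰·[a_1, a_0]ᵀ.
T¹⁰ = [[89, 55], [55, 34]], giving [a_11, a_10]ᵀ = [[−55], [−34]].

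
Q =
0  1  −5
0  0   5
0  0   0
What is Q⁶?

[[0, 0, 0], [0, 0, 0], [0, 0, 0]]

Q is strictly triangular, hence nilpotent: Q³ = 0, so Q⁶ = 0.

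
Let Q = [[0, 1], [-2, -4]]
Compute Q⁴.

Q² = [[-2, -4], [8, 14]]
Q³ = [[8, 14], [-28, -48]]
Q⁴ = [[-28, -48], [96, 164]]

[[-28, -48], [96, 164]]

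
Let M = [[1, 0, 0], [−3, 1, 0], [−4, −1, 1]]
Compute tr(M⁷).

3

M = I + N where N = [[0, 0, 0], [−3, 0, 0], [−4, −1, 0]] is strictly lower-triangular, so N³ = 0.
(I + N)⁷ = I + 7·N + 21·N² = [[1, 0, 0], [−21, 1, 0], [35, −7, 1]].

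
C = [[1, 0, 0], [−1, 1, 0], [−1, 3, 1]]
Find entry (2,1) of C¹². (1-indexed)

C = I + N where N = [[0, 0, 0], [−1, 0, 0], [−1, 3, 0]] is strictly lower-triangular, so N³ = 0.
(I + N)¹² = I + 12·N + 66·N² = [[1, 0, 0], [−12, 1, 0], [−210, 36, 1]].

−12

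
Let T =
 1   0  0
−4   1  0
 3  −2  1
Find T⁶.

[[1, 0, 0], [−24, 1, 0], [138, −12, 1]]

T = I + N where N = [[0, 0, 0], [−4, 0, 0], [3, −2, 0]] is strictly lower-triangular, so N³ = 0.
(I + N)⁶ = I + 6·N + 15·N² = [[1, 0, 0], [−24, 1, 0], [138, −12, 1]].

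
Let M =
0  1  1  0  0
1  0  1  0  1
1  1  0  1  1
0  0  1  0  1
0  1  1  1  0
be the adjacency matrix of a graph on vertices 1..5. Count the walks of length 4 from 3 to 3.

26

The number of length-4 walks from vertex 3 to vertex 3 is entry (3,3) of M⁴, where M is the adjacency matrix.
M² = [[2, 1, 1, 1, 2], [1, 3, 2, 2, 1], [1, 2, 4, 1, 2], [1, 2, 1, 2, 1], [2, 1, 2, 1, 3]]
M³ = [[2, 5, 6, 3, 3], [5, 4, 7, 3, 7], [6, 7, 6, 6, 7], [3, 3, 6, 2, 5], [3, 7, 7, 5, 4]]
M⁴ = [[11, 11, 13, 9, 14], [11, 19, 19, 14, 14], [13, 19, 26, 13, 19], [9, 14, 13, 11, 11], [14, 14, 19, 11, 19]]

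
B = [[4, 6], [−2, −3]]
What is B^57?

[[4, 6], [−2, −3]]

B² = B (a projection; rank 1, trace 1), so B^57 = B.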